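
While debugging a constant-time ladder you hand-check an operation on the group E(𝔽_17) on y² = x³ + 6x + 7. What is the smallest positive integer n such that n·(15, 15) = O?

10

2P: tangent at (15, 15): λ = (3·15² + 6)/(2·15) ≡ 1/13. 13⁻¹ ≡ 4 (mod 17), so λ ≡ 1·4 ≡ 4.
  x = λ² - 15 - 15 = 16 - 30 ≡ 3; y = λ·(15 - 3) - 15 ≡ 16. → (3, 16)
3P: (3, 16) + (15, 15). λ = (15 - 16)/(15 - 3) ≡ 16/12 mod 17. 12⁻¹ ≡ 10 (mod 17), so λ ≡ 7.
  x = λ² - 3 - 15 = 49 - 18 ≡ 14; y = λ·(3 - 14) - 16 ≡ 9. → (14, 9)
4P: (14, 9) + (15, 15). λ = (15 - 9)/(15 - 14) ≡ 6/1 mod 17. 1⁻¹ ≡ 1 (mod 17), so λ ≡ 6.
  x = λ² - 14 - 15 = 36 - 29 ≡ 7; y = λ·(14 - 7) - 9 ≡ 16. → (7, 16)
5P: (7, 16) + (15, 15). λ = (15 - 16)/(15 - 7) ≡ 16/8 mod 17. 8⁻¹ ≡ 15 (mod 17), so λ ≡ 2.
  x = λ² - 7 - 15 = 4 - 22 ≡ 16; y = λ·(7 - 16) - 16 ≡ 0. → (16, 0)
6P: (16, 0) + (15, 15). λ = (15 - 0)/(15 - 16) ≡ 15/16 mod 17. 16⁻¹ ≡ 16 (mod 17) since 16·16 = 256 ≡ 1, so λ ≡ 2.
  x = λ² - 16 - 15 = 4 - 31 ≡ 7; y = λ·(16 - 7) - 0 ≡ 1. → (7, 1)
7P: (7, 1) + (15, 15). λ = (15 - 1)/(15 - 7) ≡ 14/8 mod 17. 8⁻¹ ≡ 15 (mod 17), so λ ≡ 6.
  x = λ² - 7 - 15 = 36 - 22 ≡ 14; y = λ·(7 - 14) - 1 ≡ 8. → (14, 8)
8P: (14, 8) + (15, 15). λ = (15 - 8)/(15 - 14) ≡ 7/1 mod 17. 1⁻¹ ≡ 1 (mod 17) since 1·1 = 1 ≡ 1, so λ ≡ 7.
  x = λ² - 14 - 15 = 49 - 29 ≡ 3; y = λ·(14 - 3) - 8 ≡ 1. → (3, 1)
9P: (3, 1) + (15, 15). λ = (15 - 1)/(15 - 3) ≡ 14/12 mod 17. 12⁻¹ ≡ 10 (mod 17), so λ ≡ 4.
  x = λ² - 3 - 15 = 16 - 18 ≡ 15; y = λ·(3 - 15) - 1 ≡ 2. → (15, 2)
10P: (15, 2) + (15, 15): same x and y₁ ≡ -y₂, so the sum is O.
10P = O, so the order is 10.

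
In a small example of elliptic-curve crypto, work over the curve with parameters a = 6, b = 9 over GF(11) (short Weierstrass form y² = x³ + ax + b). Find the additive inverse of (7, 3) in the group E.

(7, 8)

-(7, 3) = (7, -3 mod 11) = (7, 8).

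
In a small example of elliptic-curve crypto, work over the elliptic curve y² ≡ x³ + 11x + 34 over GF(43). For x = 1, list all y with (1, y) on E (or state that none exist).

x³ + 11x + 34 = 46 ≡ 3 (mod 43).
3 is a non-residue mod 43; no y exists.

none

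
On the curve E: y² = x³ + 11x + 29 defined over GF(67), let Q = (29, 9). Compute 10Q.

Repeated addition: build up to 10Q.
2Q: tangent at (29, 9): λ = (3·29² + 11)/(2·9) ≡ 55/18. 18⁻¹ ≡ 41 (mod 67) since 18·41 = 738 ≡ 1, so λ ≡ 55·41 ≡ 44.
  x = λ² - 29 - 29 = 1936 - 58 ≡ 2; y = λ·(29 - 2) - 9 ≡ 40. → (2, 40)
3Q: (2, 40) + (29, 9). λ = (9 - 40)/(29 - 2) ≡ 36/27 mod 67. 27⁻¹ ≡ 5 (mod 67), so λ ≡ 46.
  x = λ² - 2 - 29 = 2116 - 31 ≡ 8; y = λ·(2 - 8) - 40 ≡ 19. → (8, 19)
4Q: (8, 19) + (29, 9). λ = (9 - 19)/(29 - 8) ≡ 57/21 mod 67. 21⁻¹ ≡ 16 (mod 67), so λ ≡ 41.
  x = λ² - 8 - 29 = 1681 - 37 ≡ 36; y = λ·(8 - 36) - 19 ≡ 39. → (36, 39)
5Q: (36, 39) + (29, 9). λ = (9 - 39)/(29 - 36) ≡ 37/60 mod 67. 60⁻¹ ≡ 19 (mod 67), so λ ≡ 33.
  x = λ² - 36 - 29 = 1089 - 65 ≡ 19; y = λ·(36 - 19) - 39 ≡ 53. → (19, 53)
6Q: (19, 53) + (29, 9). λ = (9 - 53)/(29 - 19) ≡ 23/10 mod 67. 10⁻¹ ≡ 47 (mod 67) since 10·47 = 470 ≡ 1, so λ ≡ 9.
  x = λ² - 19 - 29 = 81 - 48 ≡ 33; y = λ·(19 - 33) - 53 ≡ 22. → (33, 22)
7Q: (33, 22) + (29, 9). λ = (9 - 22)/(29 - 33) ≡ 54/63 mod 67. 63⁻¹ ≡ 50 (mod 67) since 63·50 = 3150 ≡ 1, so λ ≡ 20.
  x = λ² - 33 - 29 = 400 - 62 ≡ 3; y = λ·(33 - 3) - 22 ≡ 42. → (3, 42)
8Q: (3, 42) + (29, 9). λ = (9 - 42)/(29 - 3) ≡ 34/26 mod 67. 26⁻¹ ≡ 49 (mod 67) since 26·49 = 1274 ≡ 1, so λ ≡ 58.
  x = λ² - 3 - 29 = 3364 - 32 ≡ 49; y = λ·(3 - 49) - 42 ≡ 37. → (49, 37)
9Q: (49, 37) + (29, 9). λ = (9 - 37)/(29 - 49) ≡ 39/47 mod 67. 47⁻¹ ≡ 10 (mod 67) since 47·10 = 470 ≡ 1, so λ ≡ 55.
  x = λ² - 49 - 29 = 3025 - 78 ≡ 66; y = λ·(49 - 66) - 37 ≡ 33. → (66, 33)
10Q: (66, 33) + (29, 9). λ = (9 - 33)/(29 - 66) ≡ 43/30 mod 67. 30⁻¹ ≡ 38 (mod 67), so λ ≡ 26.
  x = λ² - 66 - 29 = 676 - 95 ≡ 45; y = λ·(66 - 45) - 33 ≡ 44. → (45, 44)

(45, 44)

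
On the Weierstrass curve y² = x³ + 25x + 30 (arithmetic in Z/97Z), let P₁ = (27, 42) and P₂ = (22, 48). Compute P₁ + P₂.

(96, 2)

(27, 42) + (22, 48). λ = (48 - 42)/(22 - 27) ≡ 6/92 mod 97. 92⁻¹ ≡ 58 (mod 97), so λ ≡ 57.
  x = λ² - 27 - 22 = 3249 - 49 ≡ 96; y = λ·(27 - 96) - 42 ≡ 2. → (96, 2)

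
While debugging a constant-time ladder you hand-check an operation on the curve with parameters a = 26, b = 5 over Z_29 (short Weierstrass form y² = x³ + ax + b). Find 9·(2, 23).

Write P = (2, 23).
Repeated addition: build up to 9P.
2P: tangent at (2, 23): λ = (3·2² + 26)/(2·23) ≡ 9/17. 17⁻¹ ≡ 12 (mod 29), so λ ≡ 9·12 ≡ 21.
  x = λ² - 2 - 2 = 441 - 4 ≡ 2; y = λ·(2 - 2) - 23 ≡ 6. → (2, 6)
3P: (2, 6) + (2, 23): same x and y₁ ≡ -y₂, so the sum is O.
4P: O + (2, 23) = (2, 23) (identity).
5P: tangent at (2, 23): λ = (3·2² + 26)/(2·23) ≡ 9/17. 17⁻¹ ≡ 12 (mod 29), so λ ≡ 9·12 ≡ 21.
  x = λ² - 2 - 2 = 441 - 4 ≡ 2; y = λ·(2 - 2) - 23 ≡ 6. → (2, 6)
6P: (2, 6) + (2, 23): same x and y₁ ≡ -y₂, so the sum is O.
7P: O + (2, 23) = (2, 23) (identity).
8P: tangent at (2, 23): λ = (3·2² + 26)/(2·23) ≡ 9/17. 17⁻¹ ≡ 12 (mod 29), so λ ≡ 9·12 ≡ 21.
  x = λ² - 2 - 2 = 441 - 4 ≡ 2; y = λ·(2 - 2) - 23 ≡ 6. → (2, 6)
9P: (2, 6) + (2, 23): same x and y₁ ≡ -y₂, so the sum is O.

O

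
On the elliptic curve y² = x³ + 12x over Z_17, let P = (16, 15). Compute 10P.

(2, 10)

Double-and-add on 10 = (1010)₂. Start with P = (16, 15) for the leading 1-bit.
double: tangent at (16, 15): λ = (3·16² + 12)/(2·15) ≡ 15/13. 13⁻¹ ≡ 4 (mod 17) since 13·4 = 52 ≡ 1, so λ ≡ 15·4 ≡ 9.
  x = λ² - 16 - 16 = 81 - 32 ≡ 15; y = λ·(16 - 15) - 15 ≡ 11. → (15, 11)
double: tangent at (15, 11): λ = (3·15² + 12)/(2·11) ≡ 7/5. 5⁻¹ ≡ 7 (mod 17), so λ ≡ 7·7 ≡ 15.
  x = λ² - 15 - 15 = 225 - 30 ≡ 8; y = λ·(15 - 8) - 11 ≡ 9. → (8, 9)
add P: (8, 9) + (16, 15). λ = (15 - 9)/(16 - 8) ≡ 6/8 mod 17. 8⁻¹ ≡ 15 (mod 17), so λ ≡ 5.
  x = λ² - 8 - 16 = 25 - 24 ≡ 1; y = λ·(8 - 1) - 9 ≡ 9. → (1, 9)
double: tangent at (1, 9): λ = (3·1² + 12)/(2·9) ≡ 15/1. 1⁻¹ ≡ 1 (mod 17) since 1·1 = 1 ≡ 1, so λ ≡ 15·1 ≡ 15.
  x = λ² - 1 - 1 = 225 - 2 ≡ 2; y = λ·(1 - 2) - 9 ≡ 10. → (2, 10)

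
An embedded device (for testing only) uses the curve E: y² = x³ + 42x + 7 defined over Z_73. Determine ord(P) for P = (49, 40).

6

2P: tangent at (49, 40): λ = (3·49² + 42)/(2·40) ≡ 18/7. 7⁻¹ ≡ 21 (mod 73), so λ ≡ 18·21 ≡ 13.
  x = λ² - 49 - 49 = 169 - 98 ≡ 71; y = λ·(49 - 71) - 40 ≡ 39. → (71, 39)
3P: (71, 39) + (49, 40). λ = (40 - 39)/(49 - 71) ≡ 1/51 mod 73. 51⁻¹ ≡ 63 (mod 73), so λ ≡ 63.
  x = λ² - 71 - 49 = 3969 - 120 ≡ 53; y = λ·(71 - 53) - 39 ≡ 0. → (53, 0)
4P: (53, 0) + (49, 40). λ = (40 - 0)/(49 - 53) ≡ 40/69 mod 73. 69⁻¹ ≡ 18 (mod 73) since 69·18 = 1242 ≡ 1, so λ ≡ 63.
  x = λ² - 53 - 49 = 3969 - 102 ≡ 71; y = λ·(53 - 71) - 0 ≡ 34. → (71, 34)
5P: (71, 34) + (49, 40). λ = (40 - 34)/(49 - 71) ≡ 6/51 mod 73. 51⁻¹ ≡ 63 (mod 73) since 51·63 = 3213 ≡ 1, so λ ≡ 13.
  x = λ² - 71 - 49 = 169 - 120 ≡ 49; y = λ·(71 - 49) - 34 ≡ 33. → (49, 33)
6P: (49, 33) + (49, 40): same x and y₁ ≡ -y₂, so the sum is O.
6P = O, so the order is 6.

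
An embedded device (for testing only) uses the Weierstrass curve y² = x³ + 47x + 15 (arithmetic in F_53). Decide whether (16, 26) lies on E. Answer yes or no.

y² = 26² ≡ 40; x³ + 47x + 15 = 4863 ≡ 40 (mod 53). 40 = 40.

yes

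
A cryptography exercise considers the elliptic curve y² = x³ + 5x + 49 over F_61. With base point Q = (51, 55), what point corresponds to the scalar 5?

(15, 12)

Repeated addition: build up to 5Q.
2Q: tangent at (51, 55): λ = (3·51² + 5)/(2·55) ≡ 0/49. 49⁻¹ ≡ 5 (mod 61) since 49·5 = 245 ≡ 1, so λ ≡ 0·5 ≡ 0.
  x = λ² - 51 - 51 = 0 - 102 ≡ 20; y = λ·(51 - 20) - 55 ≡ 6. → (20, 6)
3Q: (20, 6) + (51, 55). λ = (55 - 6)/(51 - 20) ≡ 49/31 mod 61. 31⁻¹ ≡ 2 (mod 61) since 31·2 = 62 ≡ 1, so λ ≡ 37.
  x = λ² - 20 - 51 = 1369 - 71 ≡ 17; y = λ·(20 - 17) - 6 ≡ 44. → (17, 44)
4Q: (17, 44) + (51, 55). λ = (55 - 44)/(51 - 17) ≡ 11/34 mod 61. 34⁻¹ ≡ 9 (mod 61) since 34·9 = 306 ≡ 1, so λ ≡ 38.
  x = λ² - 17 - 51 = 1444 - 68 ≡ 34; y = λ·(17 - 34) - 44 ≡ 42. → (34, 42)
5Q: (34, 42) + (51, 55). λ = (55 - 42)/(51 - 34) ≡ 13/17 mod 61. 17⁻¹ ≡ 18 (mod 61), so λ ≡ 51.
  x = λ² - 34 - 51 = 2601 - 85 ≡ 15; y = λ·(34 - 15) - 42 ≡ 12. → (15, 12)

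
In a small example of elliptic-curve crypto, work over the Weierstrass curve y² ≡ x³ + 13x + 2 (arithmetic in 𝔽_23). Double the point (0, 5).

tangent at (0, 5): λ = (3·0² + 13)/(2·5) ≡ 13/10. 10⁻¹ ≡ 7 (mod 23), so λ ≡ 13·7 ≡ 22.
  x = λ² - 0 - 0 = 484 - 0 ≡ 1; y = λ·(0 - 1) - 5 ≡ 19. → (1, 19)

(1, 19)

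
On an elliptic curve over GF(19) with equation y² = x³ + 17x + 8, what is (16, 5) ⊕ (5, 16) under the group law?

(16, 5) + (5, 16). λ = (16 - 5)/(5 - 16) ≡ 11/8 mod 19. 8⁻¹ ≡ 12 (mod 19), so λ ≡ 18.
  x = λ² - 16 - 5 = 324 - 21 ≡ 18; y = λ·(16 - 18) - 5 ≡ 16. → (18, 16)

(18, 16)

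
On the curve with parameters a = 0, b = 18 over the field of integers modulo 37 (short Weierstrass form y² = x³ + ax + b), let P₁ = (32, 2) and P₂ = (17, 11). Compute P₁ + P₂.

(15, 10)

(32, 2) + (17, 11). λ = (11 - 2)/(17 - 32) ≡ 9/22 mod 37. 22⁻¹ ≡ 32 (mod 37), so λ ≡ 29.
  x = λ² - 32 - 17 = 841 - 49 ≡ 15; y = λ·(32 - 15) - 2 ≡ 10. → (15, 10)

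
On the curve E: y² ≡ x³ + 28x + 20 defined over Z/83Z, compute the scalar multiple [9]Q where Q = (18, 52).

Double-and-add on 9 = (1001)₂. Start with Q = (18, 52) for the leading 1-bit.
double: tangent at (18, 52): λ = (3·18² + 28)/(2·52) ≡ 4/21. 21⁻¹ ≡ 4 (mod 83), so λ ≡ 4·4 ≡ 16.
  x = λ² - 18 - 18 = 256 - 36 ≡ 54; y = λ·(18 - 54) - 52 ≡ 36. → (54, 36)
double: tangent at (54, 36): λ = (3·54² + 28)/(2·36) ≡ 61/72. 72⁻¹ ≡ 15 (mod 83), so λ ≡ 61·15 ≡ 2.
  x = λ² - 54 - 54 = 4 - 108 ≡ 62; y = λ·(54 - 62) - 36 ≡ 31. → (62, 31)
double: tangent at (62, 31): λ = (3·62² + 28)/(2·31) ≡ 23/62. 62⁻¹ ≡ 79 (mod 83), so λ ≡ 23·79 ≡ 74.
  x = λ² - 62 - 62 = 5476 - 124 ≡ 40; y = λ·(62 - 40) - 31 ≡ 20. → (40, 20)
add Q: (40, 20) + (18, 52). λ = (52 - 20)/(18 - 40) ≡ 32/61 mod 83. 61⁻¹ ≡ 49 (mod 83) since 61·49 = 2989 ≡ 1, so λ ≡ 74.
  x = λ² - 40 - 18 = 5476 - 58 ≡ 23; y = λ·(40 - 23) - 20 ≡ 76. → (23, 76)

(23, 76)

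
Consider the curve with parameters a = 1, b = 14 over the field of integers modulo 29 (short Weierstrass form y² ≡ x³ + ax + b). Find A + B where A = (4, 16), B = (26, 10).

(4, 16) + (26, 10). λ = (10 - 16)/(26 - 4) ≡ 23/22 mod 29. 22⁻¹ ≡ 4 (mod 29), so λ ≡ 5.
  x = λ² - 4 - 26 = 25 - 30 ≡ 24; y = λ·(4 - 24) - 16 ≡ 0. → (24, 0)

(24, 0)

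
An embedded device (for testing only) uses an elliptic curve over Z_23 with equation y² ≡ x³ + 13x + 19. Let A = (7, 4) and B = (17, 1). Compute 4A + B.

(19, 15)

First 4A:
Double-and-add on 4 = (100)₂. Start with A = (7, 4) for the leading 1-bit.
double: tangent at (7, 4): λ = (3·7² + 13)/(2·4) ≡ 22/8. 8⁻¹ ≡ 3 (mod 23) since 8·3 = 24 ≡ 1, so λ ≡ 22·3 ≡ 20.
  x = λ² - 7 - 7 = 400 - 14 ≡ 18; y = λ·(7 - 18) - 4 ≡ 6. → (18, 6)
double: tangent at (18, 6): λ = (3·18² + 13)/(2·6) ≡ 19/12. 12⁻¹ ≡ 2 (mod 23) since 12·2 = 24 ≡ 1, so λ ≡ 19·2 ≡ 15.
  x = λ² - 18 - 18 = 225 - 36 ≡ 5; y = λ·(18 - 5) - 6 ≡ 5. → (5, 5)
4A = (5, 5).
Finally 4A + B:
(5, 5) + (17, 1). λ = (1 - 5)/(17 - 5) ≡ 19/12 mod 23. 12⁻¹ ≡ 2 (mod 23), so λ ≡ 15.
  x = λ² - 5 - 17 = 225 - 22 ≡ 19; y = λ·(5 - 19) - 5 ≡ 15. → (19, 15)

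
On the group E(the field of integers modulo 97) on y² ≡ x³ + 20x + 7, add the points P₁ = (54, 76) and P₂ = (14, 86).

(23, 86)

(54, 76) + (14, 86). λ = (86 - 76)/(14 - 54) ≡ 10/57 mod 97. 57⁻¹ ≡ 80 (mod 97), so λ ≡ 24.
  x = λ² - 54 - 14 = 576 - 68 ≡ 23; y = λ·(54 - 23) - 76 ≡ 86. → (23, 86)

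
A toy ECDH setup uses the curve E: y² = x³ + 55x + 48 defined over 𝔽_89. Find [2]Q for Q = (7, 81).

tangent at (7, 81): λ = (3·7² + 55)/(2·81) ≡ 24/73. 73⁻¹ ≡ 50 (mod 89) since 73·50 = 3650 ≡ 1, so λ ≡ 24·50 ≡ 43.
  x = λ² - 7 - 7 = 1849 - 14 ≡ 55; y = λ·(7 - 55) - 81 ≡ 80. → (55, 80)

(55, 80)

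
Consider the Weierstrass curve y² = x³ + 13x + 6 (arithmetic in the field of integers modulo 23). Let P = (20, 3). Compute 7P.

(3, 7)

Double-and-add on 7 = (111)₂. Start with P = (20, 3) for the leading 1-bit.
double: tangent at (20, 3): λ = (3·20² + 13)/(2·3) ≡ 17/6. 6⁻¹ ≡ 4 (mod 23), so λ ≡ 17·4 ≡ 22.
  x = λ² - 20 - 20 = 484 - 40 ≡ 7; y = λ·(20 - 7) - 3 ≡ 7. → (7, 7)
add P: (7, 7) + (20, 3). λ = (3 - 7)/(20 - 7) ≡ 19/13 mod 23. 13⁻¹ ≡ 16 (mod 23) since 13·16 = 208 ≡ 1, so λ ≡ 5.
  x = λ² - 7 - 20 = 25 - 27 ≡ 21; y = λ·(7 - 21) - 7 ≡ 15. → (21, 15)
double: tangent at (21, 15): λ = (3·21² + 13)/(2·15) ≡ 2/7. 7⁻¹ ≡ 10 (mod 23) since 7·10 = 70 ≡ 1, so λ ≡ 2·10 ≡ 20.
  x = λ² - 21 - 21 = 400 - 42 ≡ 13; y = λ·(21 - 13) - 15 ≡ 7. → (13, 7)
add P: (13, 7) + (20, 3). λ = (3 - 7)/(20 - 13) ≡ 19/7 mod 23. 7⁻¹ ≡ 10 (mod 23), so λ ≡ 6.
  x = λ² - 13 - 20 = 36 - 33 ≡ 3; y = λ·(13 - 3) - 7 ≡ 7. → (3, 7)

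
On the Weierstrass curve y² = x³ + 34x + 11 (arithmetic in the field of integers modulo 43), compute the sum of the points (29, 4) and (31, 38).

(29, 4) + (31, 38). λ = (38 - 4)/(31 - 29) ≡ 34/2 mod 43. 2⁻¹ ≡ 22 (mod 43) since 2·22 = 44 ≡ 1, so λ ≡ 17.
  x = λ² - 29 - 31 = 289 - 60 ≡ 14; y = λ·(29 - 14) - 4 ≡ 36. → (14, 36)

(14, 36)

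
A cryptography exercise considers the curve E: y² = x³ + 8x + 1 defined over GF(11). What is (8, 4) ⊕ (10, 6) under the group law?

(5, 10)

(8, 4) + (10, 6). λ = (6 - 4)/(10 - 8) ≡ 2/2 mod 11. 2⁻¹ ≡ 6 (mod 11) since 2·6 = 12 ≡ 1, so λ ≡ 1.
  x = λ² - 8 - 10 = 1 - 18 ≡ 5; y = λ·(8 - 5) - 4 ≡ 10. → (5, 10)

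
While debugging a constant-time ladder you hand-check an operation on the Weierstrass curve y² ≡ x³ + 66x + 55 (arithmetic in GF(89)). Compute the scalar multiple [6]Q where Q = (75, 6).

Double-and-add on 6 = (110)₂. Start with Q = (75, 6) for the leading 1-bit.
double: tangent at (75, 6): λ = (3·75² + 66)/(2·6) ≡ 31/12. 12⁻¹ ≡ 52 (mod 89), so λ ≡ 31·52 ≡ 10.
  x = λ² - 75 - 75 = 100 - 150 ≡ 39; y = λ·(75 - 39) - 6 ≡ 87. → (39, 87)
add Q: (39, 87) + (75, 6). λ = (6 - 87)/(75 - 39) ≡ 8/36 mod 89. 36⁻¹ ≡ 47 (mod 89) since 36·47 = 1692 ≡ 1, so λ ≡ 20.
  x = λ² - 39 - 75 = 400 - 114 ≡ 19; y = λ·(39 - 19) - 87 ≡ 46. → (19, 46)
double: tangent at (19, 46): λ = (3·19² + 66)/(2·46) ≡ 81/3. 3⁻¹ ≡ 30 (mod 89) since 3·30 = 90 ≡ 1, so λ ≡ 81·30 ≡ 27.
  x = λ² - 19 - 19 = 729 - 38 ≡ 68; y = λ·(19 - 68) - 46 ≡ 55. → (68, 55)

(68, 55)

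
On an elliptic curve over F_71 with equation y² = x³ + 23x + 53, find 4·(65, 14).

(28, 0)

Write Q = (65, 14).
Double-and-add on 4 = (100)₂. Start with Q = (65, 14) for the leading 1-bit.
double: tangent at (65, 14): λ = (3·65² + 23)/(2·14) ≡ 60/28. 28⁻¹ ≡ 33 (mod 71), so λ ≡ 60·33 ≡ 63.
  x = λ² - 65 - 65 = 3969 - 130 ≡ 5; y = λ·(65 - 5) - 14 ≡ 3. → (5, 3)
double: tangent at (5, 3): λ = (3·5² + 23)/(2·3) ≡ 27/6. 6⁻¹ ≡ 12 (mod 71), so λ ≡ 27·12 ≡ 40.
  x = λ² - 5 - 5 = 1600 - 10 ≡ 28; y = λ·(5 - 28) - 3 ≡ 0. → (28, 0)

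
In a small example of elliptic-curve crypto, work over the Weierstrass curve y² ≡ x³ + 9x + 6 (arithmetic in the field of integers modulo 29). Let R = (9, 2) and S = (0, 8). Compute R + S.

(9, 2) + (0, 8). λ = (8 - 2)/(0 - 9) ≡ 6/20 mod 29. 20⁻¹ ≡ 16 (mod 29), so λ ≡ 9.
  x = λ² - 9 - 0 = 81 - 9 ≡ 14; y = λ·(9 - 14) - 2 ≡ 11. → (14, 11)

(14, 11)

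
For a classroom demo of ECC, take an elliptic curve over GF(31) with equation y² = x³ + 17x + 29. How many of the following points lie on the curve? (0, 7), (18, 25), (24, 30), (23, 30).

(0, 7): 7² ≡ 18, rhs ≡ 29 → off.
(18, 25): 25² ≡ 5, rhs ≡ 29 → off.
(24, 30): 30² ≡ 1, rhs ≡ 1 → on.
(23, 30): 30² ≡ 1, rhs ≡ 1 → on.

2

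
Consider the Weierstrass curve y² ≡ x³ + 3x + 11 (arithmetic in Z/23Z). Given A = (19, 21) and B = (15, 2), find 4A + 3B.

First 4A:
Repeated addition: build up to 4A.
2A: tangent at (19, 21): λ = (3·19² + 3)/(2·21) ≡ 5/19. 19⁻¹ ≡ 17 (mod 23) since 19·17 = 323 ≡ 1, so λ ≡ 5·17 ≡ 16.
  x = λ² - 19 - 19 = 256 - 38 ≡ 11; y = λ·(19 - 11) - 21 ≡ 15. → (11, 15)
3A: (11, 15) + (19, 21). λ = (21 - 15)/(19 - 11) ≡ 6/8 mod 23. 8⁻¹ ≡ 3 (mod 23), so λ ≡ 18.
  x = λ² - 11 - 19 = 324 - 30 ≡ 18; y = λ·(11 - 18) - 15 ≡ 20. → (18, 20)
4A: (18, 20) + (19, 21). λ = (21 - 20)/(19 - 18) ≡ 1/1 mod 23. 1⁻¹ ≡ 1 (mod 23), so λ ≡ 1.
  x = λ² - 18 - 19 = 1 - 37 ≡ 10; y = λ·(18 - 10) - 20 ≡ 11. → (10, 11)
4A = (10, 11).
Next 3B:
Repeated addition: build up to 3B.
2B: tangent at (15, 2): λ = (3·15² + 3)/(2·2) ≡ 11/4. 4⁻¹ ≡ 6 (mod 23) since 4·6 = 24 ≡ 1, so λ ≡ 11·6 ≡ 20.
  x = λ² - 15 - 15 = 400 - 30 ≡ 2; y = λ·(15 - 2) - 2 ≡ 5. → (2, 5)
3B: (2, 5) + (15, 2). λ = (2 - 5)/(15 - 2) ≡ 20/13 mod 23. 13⁻¹ ≡ 16 (mod 23), so λ ≡ 21.
  x = λ² - 2 - 15 = 441 - 17 ≡ 10; y = λ·(2 - 10) - 5 ≡ 11. → (10, 11)
3B = (10, 11).
Finally 4A + 3B:
tangent at (10, 11): λ = (3·10² + 3)/(2·11) ≡ 4/22. 22⁻¹ ≡ 22 (mod 23) since 22·22 = 484 ≡ 1, so λ ≡ 4·22 ≡ 19.
  x = λ² - 10 - 10 = 361 - 20 ≡ 19; y = λ·(10 - 19) - 11 ≡ 2. → (19, 2)

(19, 2)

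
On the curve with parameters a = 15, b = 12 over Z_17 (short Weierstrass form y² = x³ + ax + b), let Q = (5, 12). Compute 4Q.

Repeated addition: build up to 4Q.
2Q: tangent at (5, 12): λ = (3·5² + 15)/(2·12) ≡ 5/7. 7⁻¹ ≡ 5 (mod 17) since 7·5 = 35 ≡ 1, so λ ≡ 5·5 ≡ 8.
  x = λ² - 5 - 5 = 64 - 10 ≡ 3; y = λ·(5 - 3) - 12 ≡ 4. → (3, 4)
3Q: (3, 4) + (5, 12). λ = (12 - 4)/(5 - 3) ≡ 8/2 mod 17. 2⁻¹ ≡ 9 (mod 17), so λ ≡ 4.
  x = λ² - 3 - 5 = 16 - 8 ≡ 8; y = λ·(3 - 8) - 4 ≡ 10. → (8, 10)
4Q: (8, 10) + (5, 12). λ = (12 - 10)/(5 - 8) ≡ 2/14 mod 17. 14⁻¹ ≡ 11 (mod 17), so λ ≡ 5.
  x = λ² - 8 - 5 = 25 - 13 ≡ 12; y = λ·(8 - 12) - 10 ≡ 4. → (12, 4)

(12, 4)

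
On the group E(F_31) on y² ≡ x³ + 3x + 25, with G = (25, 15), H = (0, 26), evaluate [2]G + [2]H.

First 2G:
Repeated addition: build up to 2G.
2G: tangent at (25, 15): λ = (3·25² + 3)/(2·15) ≡ 18/30. 30⁻¹ ≡ 30 (mod 31) since 30·30 = 900 ≡ 1, so λ ≡ 18·30 ≡ 13.
  x = λ² - 25 - 25 = 169 - 50 ≡ 26; y = λ·(25 - 26) - 15 ≡ 3. → (26, 3)
2G = (26, 3).
Next 2H:
Repeated addition: build up to 2H.
2H: tangent at (0, 26): λ = (3·0² + 3)/(2·26) ≡ 3/21. 21⁻¹ ≡ 3 (mod 31) since 21·3 = 63 ≡ 1, so λ ≡ 3·3 ≡ 9.
  x = λ² - 0 - 0 = 81 - 0 ≡ 19; y = λ·(0 - 19) - 26 ≡ 20. → (19, 20)
2H = (19, 20).
Finally 2G + 2H:
(26, 3) + (19, 20). λ = (20 - 3)/(19 - 26) ≡ 17/24 mod 31. 24⁻¹ ≡ 22 (mod 31) since 24·22 = 528 ≡ 1, so λ ≡ 2.
  x = λ² - 26 - 19 = 4 - 45 ≡ 21; y = λ·(26 - 21) - 3 ≡ 7. → (21, 7)

(21, 7)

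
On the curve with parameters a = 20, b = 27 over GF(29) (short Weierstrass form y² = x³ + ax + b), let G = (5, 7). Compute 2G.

(14, 21)

tangent at (5, 7): λ = (3·5² + 20)/(2·7) ≡ 8/14. 14⁻¹ ≡ 27 (mod 29), so λ ≡ 8·27 ≡ 13.
  x = λ² - 5 - 5 = 169 - 10 ≡ 14; y = λ·(5 - 14) - 7 ≡ 21. → (14, 21)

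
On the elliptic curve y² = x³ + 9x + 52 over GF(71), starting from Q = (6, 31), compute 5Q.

Repeated addition: build up to 5Q.
2Q: tangent at (6, 31): λ = (3·6² + 9)/(2·31) ≡ 46/62. 62⁻¹ ≡ 63 (mod 71) since 62·63 = 3906 ≡ 1, so λ ≡ 46·63 ≡ 58.
  x = λ² - 6 - 6 = 3364 - 12 ≡ 15; y = λ·(6 - 15) - 31 ≡ 15. → (15, 15)
3Q: (15, 15) + (6, 31). λ = (31 - 15)/(6 - 15) ≡ 16/62 mod 71. 62⁻¹ ≡ 63 (mod 71), so λ ≡ 14.
  x = λ² - 15 - 6 = 196 - 21 ≡ 33; y = λ·(15 - 33) - 15 ≡ 17. → (33, 17)
4Q: (33, 17) + (6, 31). λ = (31 - 17)/(6 - 33) ≡ 14/44 mod 71. 44⁻¹ ≡ 21 (mod 71), so λ ≡ 10.
  x = λ² - 33 - 6 = 100 - 39 ≡ 61; y = λ·(33 - 61) - 17 ≡ 58. → (61, 58)
5Q: (61, 58) + (6, 31). λ = (31 - 58)/(6 - 61) ≡ 44/16 mod 71. 16⁻¹ ≡ 40 (mod 71), so λ ≡ 56.
  x = λ² - 61 - 6 = 3136 - 67 ≡ 16; y = λ·(61 - 16) - 58 ≡ 48. → (16, 48)

(16, 48)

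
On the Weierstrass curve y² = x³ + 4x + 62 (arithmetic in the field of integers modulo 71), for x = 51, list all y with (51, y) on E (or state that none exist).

x³ + 4x + 62 = 132917 ≡ 5 (mod 71).
Square roots of 5 mod 71: 17 and 54 (since 17² = 289 ≡ 5).

17, 54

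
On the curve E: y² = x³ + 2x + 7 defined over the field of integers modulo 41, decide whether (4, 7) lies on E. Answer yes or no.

y² = 7² ≡ 8; x³ + 2x + 7 = 79 ≡ 38 (mod 41). 8 ≠ 38.

no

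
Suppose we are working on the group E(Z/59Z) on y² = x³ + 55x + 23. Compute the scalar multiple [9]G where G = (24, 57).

Double-and-add on 9 = (1001)₂. Start with G = (24, 57) for the leading 1-bit.
double: tangent at (24, 57): λ = (3·24² + 55)/(2·57) ≡ 13/55. 55⁻¹ ≡ 44 (mod 59) since 55·44 = 2420 ≡ 1, so λ ≡ 13·44 ≡ 41.
  x = λ² - 24 - 24 = 1681 - 48 ≡ 40; y = λ·(24 - 40) - 57 ≡ 54. → (40, 54)
double: tangent at (40, 54): λ = (3·40² + 55)/(2·54) ≡ 17/49. 49⁻¹ ≡ 53 (mod 59) since 49·53 = 2597 ≡ 1, so λ ≡ 17·53 ≡ 16.
  x = λ² - 40 - 40 = 256 - 80 ≡ 58; y = λ·(40 - 58) - 54 ≡ 12. → (58, 12)
double: tangent at (58, 12): λ = (3·58² + 55)/(2·12) ≡ 58/24. 24⁻¹ ≡ 32 (mod 59), so λ ≡ 58·32 ≡ 27.
  x = λ² - 58 - 58 = 729 - 116 ≡ 23; y = λ·(58 - 23) - 12 ≡ 48. → (23, 48)
add G: (23, 48) + (24, 57). λ = (57 - 48)/(24 - 23) ≡ 9/1 mod 59. 1⁻¹ ≡ 1 (mod 59), so λ ≡ 9.
  x = λ² - 23 - 24 = 81 - 47 ≡ 34; y = λ·(23 - 34) - 48 ≡ 30. → (34, 30)

(34, 30)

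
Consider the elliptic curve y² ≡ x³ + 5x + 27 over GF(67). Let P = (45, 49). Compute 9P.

Repeated addition: build up to 9P.
2P: tangent at (45, 49): λ = (3·45² + 5)/(2·49) ≡ 50/31. 31⁻¹ ≡ 13 (mod 67), so λ ≡ 50·13 ≡ 47.
  x = λ² - 45 - 45 = 2209 - 90 ≡ 42; y = λ·(45 - 42) - 49 ≡ 25. → (42, 25)
3P: (42, 25) + (45, 49). λ = (49 - 25)/(45 - 42) ≡ 24/3 mod 67. 3⁻¹ ≡ 45 (mod 67), so λ ≡ 8.
  x = λ² - 42 - 45 = 64 - 87 ≡ 44; y = λ·(42 - 44) - 25 ≡ 26. → (44, 26)
4P: (44, 26) + (45, 49). λ = (49 - 26)/(45 - 44) ≡ 23/1 mod 67. 1⁻¹ ≡ 1 (mod 67) since 1·1 = 1 ≡ 1, so λ ≡ 23.
  x = λ² - 44 - 45 = 529 - 89 ≡ 38; y = λ·(44 - 38) - 26 ≡ 45. → (38, 45)
5P: (38, 45) + (45, 49). λ = (49 - 45)/(45 - 38) ≡ 4/7 mod 67. 7⁻¹ ≡ 48 (mod 67), so λ ≡ 58.
  x = λ² - 38 - 45 = 3364 - 83 ≡ 65; y = λ·(38 - 65) - 45 ≡ 64. → (65, 64)
6P: (65, 64) + (45, 49). λ = (49 - 64)/(45 - 65) ≡ 52/47 mod 67. 47⁻¹ ≡ 10 (mod 67) since 47·10 = 470 ≡ 1, so λ ≡ 51.
  x = λ² - 65 - 45 = 2601 - 110 ≡ 12; y = λ·(65 - 12) - 64 ≡ 26. → (12, 26)
7P: (12, 26) + (45, 49). λ = (49 - 26)/(45 - 12) ≡ 23/33 mod 67. 33⁻¹ ≡ 65 (mod 67) since 33·65 = 2145 ≡ 1, so λ ≡ 21.
  x = λ² - 12 - 45 = 441 - 57 ≡ 49; y = λ·(12 - 49) - 26 ≡ 1. → (49, 1)
8P: (49, 1) + (45, 49). λ = (49 - 1)/(45 - 49) ≡ 48/63 mod 67. 63⁻¹ ≡ 50 (mod 67), so λ ≡ 55.
  x = λ² - 49 - 45 = 3025 - 94 ≡ 50; y = λ·(49 - 50) - 1 ≡ 11. → (50, 11)
9P: (50, 11) + (45, 49). λ = (49 - 11)/(45 - 50) ≡ 38/62 mod 67. 62⁻¹ ≡ 40 (mod 67) since 62·40 = 2480 ≡ 1, so λ ≡ 46.
  x = λ² - 50 - 45 = 2116 - 95 ≡ 11; y = λ·(50 - 11) - 11 ≡ 41. → (11, 41)

(11, 41)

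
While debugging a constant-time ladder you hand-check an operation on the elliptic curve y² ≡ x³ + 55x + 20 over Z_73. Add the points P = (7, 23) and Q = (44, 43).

(7, 23) + (44, 43). λ = (43 - 23)/(44 - 7) ≡ 20/37 mod 73. 37⁻¹ ≡ 2 (mod 73) since 37·2 = 74 ≡ 1, so λ ≡ 40.
  x = λ² - 7 - 44 = 1600 - 51 ≡ 16; y = λ·(7 - 16) - 23 ≡ 55. → (16, 55)

(16, 55)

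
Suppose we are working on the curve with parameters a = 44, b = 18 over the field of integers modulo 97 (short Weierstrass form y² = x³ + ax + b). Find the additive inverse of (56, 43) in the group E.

-(56, 43) = (56, -43 mod 97) = (56, 54).

(56, 54)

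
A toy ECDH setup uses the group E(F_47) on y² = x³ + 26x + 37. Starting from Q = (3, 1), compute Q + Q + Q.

Repeated addition: build up to 3Q.
2Q: tangent at (3, 1): λ = (3·3² + 26)/(2·1) ≡ 6/2. 2⁻¹ ≡ 24 (mod 47), so λ ≡ 6·24 ≡ 3.
  x = λ² - 3 - 3 = 9 - 6 ≡ 3; y = λ·(3 - 3) - 1 ≡ 46. → (3, 46)
3Q: (3, 46) + (3, 1): same x and y₁ ≡ -y₂, so the sum is ∞.

O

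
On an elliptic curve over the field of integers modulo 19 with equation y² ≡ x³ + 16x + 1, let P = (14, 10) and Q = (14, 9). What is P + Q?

O

The two points share x = 14 and their y-coordinates satisfy 10 + 9 ≡ 0 (mod 19), so they are inverses. Their sum is ∞.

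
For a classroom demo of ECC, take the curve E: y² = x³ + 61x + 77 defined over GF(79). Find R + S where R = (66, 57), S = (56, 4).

(66, 57) + (56, 4). λ = (4 - 57)/(56 - 66) ≡ 26/69 mod 79. 69⁻¹ ≡ 71 (mod 79) since 69·71 = 4899 ≡ 1, so λ ≡ 29.
  x = λ² - 66 - 56 = 841 - 122 ≡ 8; y = λ·(66 - 8) - 57 ≡ 45. → (8, 45)

(8, 45)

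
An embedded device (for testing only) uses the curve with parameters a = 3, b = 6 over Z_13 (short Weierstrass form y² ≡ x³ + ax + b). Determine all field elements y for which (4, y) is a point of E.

x³ + 3x + 6 = 82 ≡ 4 (mod 13).
Square roots of 4 mod 13: 2 and 11 (since 2² = 4 ≡ 4).

2, 11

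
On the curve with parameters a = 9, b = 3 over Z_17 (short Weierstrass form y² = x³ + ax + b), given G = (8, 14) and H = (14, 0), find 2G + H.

O

First 2G:
Repeated addition: build up to 2G.
2G: tangent at (8, 14): λ = (3·8² + 9)/(2·14) ≡ 14/11. 11⁻¹ ≡ 14 (mod 17) since 11·14 = 154 ≡ 1, so λ ≡ 14·14 ≡ 9.
  x = λ² - 8 - 8 = 81 - 16 ≡ 14; y = λ·(8 - 14) - 14 ≡ 0. → (14, 0)
2G = (14, 0).
Finally 2G + H:
(14, 0) + (14, 0): same x and y₁ ≡ -y₂, so the sum is 𝒪.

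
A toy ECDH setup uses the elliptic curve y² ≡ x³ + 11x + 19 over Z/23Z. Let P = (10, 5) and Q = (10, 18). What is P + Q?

O

The two points share x = 10 and their y-coordinates satisfy 5 + 18 ≡ 0 (mod 23), so they are inverses. Their sum is 𝒪.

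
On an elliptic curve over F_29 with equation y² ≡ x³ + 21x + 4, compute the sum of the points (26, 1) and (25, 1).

(26, 1) + (25, 1). λ = (1 - 1)/(25 - 26) ≡ 0/28 mod 29. 28⁻¹ ≡ 28 (mod 29) since 28·28 = 784 ≡ 1, so λ ≡ 0.
  x = λ² - 26 - 25 = 0 - 51 ≡ 7; y = λ·(26 - 7) - 1 ≡ 28. → (7, 28)

(7, 28)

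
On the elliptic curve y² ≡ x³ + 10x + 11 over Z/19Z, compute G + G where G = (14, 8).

tangent at (14, 8): λ = (3·14² + 10)/(2·8) ≡ 9/16. 16⁻¹ ≡ 6 (mod 19), so λ ≡ 9·6 ≡ 16.
  x = λ² - 14 - 14 = 256 - 28 ≡ 0; y = λ·(14 - 0) - 8 ≡ 7. → (0, 7)

(0, 7)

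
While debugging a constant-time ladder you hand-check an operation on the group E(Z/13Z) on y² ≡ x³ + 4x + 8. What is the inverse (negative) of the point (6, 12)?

-(6, 12) = (6, -12 mod 13) = (6, 1).

(6, 1)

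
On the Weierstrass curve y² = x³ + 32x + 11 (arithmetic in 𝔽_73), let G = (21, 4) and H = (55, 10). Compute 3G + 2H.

First 3G:
Repeated addition: build up to 3G.
2G: tangent at (21, 4): λ = (3·21² + 32)/(2·4) ≡ 41/8. 8⁻¹ ≡ 64 (mod 73), so λ ≡ 41·64 ≡ 69.
  x = λ² - 21 - 21 = 4761 - 42 ≡ 47; y = λ·(21 - 47) - 4 ≡ 27. → (47, 27)
3G: (47, 27) + (21, 4). λ = (4 - 27)/(21 - 47) ≡ 50/47 mod 73. 47⁻¹ ≡ 14 (mod 73) since 47·14 = 658 ≡ 1, so λ ≡ 43.
  x = λ² - 47 - 21 = 1849 - 68 ≡ 29; y = λ·(47 - 29) - 27 ≡ 17. → (29, 17)
3G = (29, 17).
Next 2H:
Repeated addition: build up to 2H.
2H: tangent at (55, 10): λ = (3·55² + 32)/(2·10) ≡ 55/20. 20⁻¹ ≡ 11 (mod 73), so λ ≡ 55·11 ≡ 21.
  x = λ² - 55 - 55 = 441 - 110 ≡ 39; y = λ·(55 - 39) - 10 ≡ 34. → (39, 34)
2H = (39, 34).
Finally 3G + 2H:
(29, 17) + (39, 34). λ = (34 - 17)/(39 - 29) ≡ 17/10 mod 73. 10⁻¹ ≡ 22 (mod 73) since 10·22 = 220 ≡ 1, so λ ≡ 9.
  x = λ² - 29 - 39 = 81 - 68 ≡ 13; y = λ·(29 - 13) - 17 ≡ 54. → (13, 54)

(13, 54)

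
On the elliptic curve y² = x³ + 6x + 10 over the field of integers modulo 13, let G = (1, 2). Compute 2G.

(12, 9)

tangent at (1, 2): λ = (3·1² + 6)/(2·2) ≡ 9/4. 4⁻¹ ≡ 10 (mod 13), so λ ≡ 9·10 ≡ 12.
  x = λ² - 1 - 1 = 144 - 2 ≡ 12; y = λ·(1 - 12) - 2 ≡ 9. → (12, 9)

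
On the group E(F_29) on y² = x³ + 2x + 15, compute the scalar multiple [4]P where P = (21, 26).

(20, 14)

Repeated addition: build up to 4P.
2P: tangent at (21, 26): λ = (3·21² + 2)/(2·26) ≡ 20/23. 23⁻¹ ≡ 24 (mod 29) since 23·24 = 552 ≡ 1, so λ ≡ 20·24 ≡ 16.
  x = λ² - 21 - 21 = 256 - 42 ≡ 11; y = λ·(21 - 11) - 26 ≡ 18. → (11, 18)
3P: (11, 18) + (21, 26). λ = (26 - 18)/(21 - 11) ≡ 8/10 mod 29. 10⁻¹ ≡ 3 (mod 29), so λ ≡ 24.
  x = λ² - 11 - 21 = 576 - 32 ≡ 22; y = λ·(11 - 22) - 18 ≡ 8. → (22, 8)
4P: (22, 8) + (21, 26). λ = (26 - 8)/(21 - 22) ≡ 18/28 mod 29. 28⁻¹ ≡ 28 (mod 29) since 28·28 = 784 ≡ 1, so λ ≡ 11.
  x = λ² - 22 - 21 = 121 - 43 ≡ 20; y = λ·(22 - 20) - 8 ≡ 14. → (20, 14)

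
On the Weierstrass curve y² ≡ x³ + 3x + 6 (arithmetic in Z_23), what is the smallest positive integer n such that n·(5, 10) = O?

9

2P: tangent at (5, 10): λ = (3·5² + 3)/(2·10) ≡ 9/20. 20⁻¹ ≡ 15 (mod 23), so λ ≡ 9·15 ≡ 20.
  x = λ² - 5 - 5 = 400 - 10 ≡ 22; y = λ·(5 - 22) - 10 ≡ 18. → (22, 18)
3P: (22, 18) + (5, 10). λ = (10 - 18)/(5 - 22) ≡ 15/6 mod 23. 6⁻¹ ≡ 4 (mod 23), so λ ≡ 14.
  x = λ² - 22 - 5 = 196 - 27 ≡ 8; y = λ·(22 - 8) - 18 ≡ 17. → (8, 17)
4P: (8, 17) + (5, 10). λ = (10 - 17)/(5 - 8) ≡ 16/20 mod 23. 20⁻¹ ≡ 15 (mod 23), so λ ≡ 10.
  x = λ² - 8 - 5 = 100 - 13 ≡ 18; y = λ·(8 - 18) - 17 ≡ 21. → (18, 21)
5P: (18, 21) + (5, 10). λ = (10 - 21)/(5 - 18) ≡ 12/10 mod 23. 10⁻¹ ≡ 7 (mod 23) since 10·7 = 70 ≡ 1, so λ ≡ 15.
  x = λ² - 18 - 5 = 225 - 23 ≡ 18; y = λ·(18 - 18) - 21 ≡ 2. → (18, 2)
6P: (18, 2) + (5, 10). λ = (10 - 2)/(5 - 18) ≡ 8/10 mod 23. 10⁻¹ ≡ 7 (mod 23), so λ ≡ 10.
  x = λ² - 18 - 5 = 100 - 23 ≡ 8; y = λ·(18 - 8) - 2 ≡ 6. → (8, 6)
7P: (8, 6) + (5, 10). λ = (10 - 6)/(5 - 8) ≡ 4/20 mod 23. 20⁻¹ ≡ 15 (mod 23) since 20·15 = 300 ≡ 1, so λ ≡ 14.
  x = λ² - 8 - 5 = 196 - 13 ≡ 22; y = λ·(8 - 22) - 6 ≡ 5. → (22, 5)
8P: (22, 5) + (5, 10). λ = (10 - 5)/(5 - 22) ≡ 5/6 mod 23. 6⁻¹ ≡ 4 (mod 23), so λ ≡ 20.
  x = λ² - 22 - 5 = 400 - 27 ≡ 5; y = λ·(22 - 5) - 5 ≡ 13. → (5, 13)
9P: (5, 13) + (5, 10): same x and y₁ ≡ -y₂, so the sum is O.
9P = O, so the order is 9.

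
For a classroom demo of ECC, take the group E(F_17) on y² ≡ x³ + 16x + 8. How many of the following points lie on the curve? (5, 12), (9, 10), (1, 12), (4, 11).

(5, 12): 12² ≡ 8, rhs ≡ 9 → off.
(9, 10): 10² ≡ 15, rhs ≡ 14 → off.
(1, 12): 12² ≡ 8, rhs ≡ 8 → on.
(4, 11): 11² ≡ 2, rhs ≡ 0 → off.

1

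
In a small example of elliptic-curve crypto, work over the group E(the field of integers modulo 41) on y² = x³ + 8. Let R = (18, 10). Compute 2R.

(7, 8)

tangent at (18, 10): λ = (3·18² + 0)/(2·10) ≡ 29/20. 20⁻¹ ≡ 39 (mod 41), so λ ≡ 29·39 ≡ 24.
  x = λ² - 18 - 18 = 576 - 36 ≡ 7; y = λ·(18 - 7) - 10 ≡ 8. → (7, 8)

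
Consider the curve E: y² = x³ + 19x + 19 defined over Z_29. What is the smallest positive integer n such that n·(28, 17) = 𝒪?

2P: tangent at (28, 17): λ = (3·28² + 19)/(2·17) ≡ 22/5. 5⁻¹ ≡ 6 (mod 29), so λ ≡ 22·6 ≡ 16.
  x = λ² - 28 - 28 = 256 - 56 ≡ 26; y = λ·(28 - 26) - 17 ≡ 15. → (26, 15)
3P: (26, 15) + (28, 17). λ = (17 - 15)/(28 - 26) ≡ 2/2 mod 29. 2⁻¹ ≡ 15 (mod 29), so λ ≡ 1.
  x = λ² - 26 - 28 = 1 - 54 ≡ 5; y = λ·(26 - 5) - 15 ≡ 6. → (5, 6)
4P: (5, 6) + (28, 17). λ = (17 - 6)/(28 - 5) ≡ 11/23 mod 29. 23⁻¹ ≡ 24 (mod 29), so λ ≡ 3.
  x = λ² - 5 - 28 = 9 - 33 ≡ 5; y = λ·(5 - 5) - 6 ≡ 23. → (5, 23)
5P: (5, 23) + (28, 17). λ = (17 - 23)/(28 - 5) ≡ 23/23 mod 29. 23⁻¹ ≡ 24 (mod 29) since 23·24 = 552 ≡ 1, so λ ≡ 1.
  x = λ² - 5 - 28 = 1 - 33 ≡ 26; y = λ·(5 - 26) - 23 ≡ 14. → (26, 14)
6P: (26, 14) + (28, 17). λ = (17 - 14)/(28 - 26) ≡ 3/2 mod 29. 2⁻¹ ≡ 15 (mod 29), so λ ≡ 16.
  x = λ² - 26 - 28 = 256 - 54 ≡ 28; y = λ·(26 - 28) - 14 ≡ 12. → (28, 12)
7P: (28, 12) + (28, 17): same x and y₁ ≡ -y₂, so the sum is 𝒪.
7P = 𝒪, so the order is 7.

7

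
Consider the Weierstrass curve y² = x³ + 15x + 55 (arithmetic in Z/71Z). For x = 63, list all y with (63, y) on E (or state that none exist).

none

x³ + 15x + 55 = 251047 ≡ 62 (mod 71).
62 is a non-residue mod 71; no y exists.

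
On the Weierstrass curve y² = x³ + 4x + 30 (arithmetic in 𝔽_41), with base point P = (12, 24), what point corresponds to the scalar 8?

(28, 35)

Double-and-add on 8 = (1000)₂. Start with P = (12, 24) for the leading 1-bit.
double: tangent at (12, 24): λ = (3·12² + 4)/(2·24) ≡ 26/7. 7⁻¹ ≡ 6 (mod 41), so λ ≡ 26·6 ≡ 33.
  x = λ² - 12 - 12 = 1089 - 24 ≡ 40; y = λ·(12 - 40) - 24 ≡ 36. → (40, 36)
double: tangent at (40, 36): λ = (3·40² + 4)/(2·36) ≡ 7/31. 31⁻¹ ≡ 4 (mod 41), so λ ≡ 7·4 ≡ 28.
  x = λ² - 40 - 40 = 784 - 80 ≡ 7; y = λ·(40 - 7) - 36 ≡ 27. → (7, 27)
double: tangent at (7, 27): λ = (3·7² + 4)/(2·27) ≡ 28/13. 13⁻¹ ≡ 19 (mod 41), so λ ≡ 28·19 ≡ 40.
  x = λ² - 7 - 7 = 1600 - 14 ≡ 28; y = λ·(7 - 28) - 27 ≡ 35. → (28, 35)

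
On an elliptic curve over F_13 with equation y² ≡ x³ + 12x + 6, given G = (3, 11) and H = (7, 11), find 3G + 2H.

First 3G:
Repeated addition: build up to 3G.
2G: tangent at (3, 11): λ = (3·3² + 12)/(2·11) ≡ 0/9. 9⁻¹ ≡ 3 (mod 13) since 9·3 = 27 ≡ 1, so λ ≡ 0·3 ≡ 0.
  x = λ² - 3 - 3 = 0 - 6 ≡ 7; y = λ·(3 - 7) - 11 ≡ 2. → (7, 2)
3G: (7, 2) + (3, 11). λ = (11 - 2)/(3 - 7) ≡ 9/9 mod 13. 9⁻¹ ≡ 3 (mod 13) since 9·3 = 27 ≡ 1, so λ ≡ 1.
  x = λ² - 7 - 3 = 1 - 10 ≡ 4; y = λ·(7 - 4) - 2 ≡ 1. → (4, 1)
3G = (4, 1).
Next 2H:
Repeated addition: build up to 2H.
2H: tangent at (7, 11): λ = (3·7² + 12)/(2·11) ≡ 3/9. 9⁻¹ ≡ 3 (mod 13) since 9·3 = 27 ≡ 1, so λ ≡ 3·3 ≡ 9.
  x = λ² - 7 - 7 = 81 - 14 ≡ 2; y = λ·(7 - 2) - 11 ≡ 8. → (2, 8)
2H = (2, 8).
Finally 3G + 2H:
(4, 1) + (2, 8). λ = (8 - 1)/(2 - 4) ≡ 7/11 mod 13. 11⁻¹ ≡ 6 (mod 13), so λ ≡ 3.
  x = λ² - 4 - 2 = 9 - 6 ≡ 3; y = λ·(4 - 3) - 1 ≡ 2. → (3, 2)

(3, 2)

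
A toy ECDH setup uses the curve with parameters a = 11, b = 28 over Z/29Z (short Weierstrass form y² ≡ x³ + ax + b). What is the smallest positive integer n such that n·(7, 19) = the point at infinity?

8

2P: tangent at (7, 19): λ = (3·7² + 11)/(2·19) ≡ 13/9. 9⁻¹ ≡ 13 (mod 29), so λ ≡ 13·13 ≡ 24.
  x = λ² - 7 - 7 = 576 - 14 ≡ 11; y = λ·(7 - 11) - 19 ≡ 1. → (11, 1)
3P: (11, 1) + (7, 19). λ = (19 - 1)/(7 - 11) ≡ 18/25 mod 29. 25⁻¹ ≡ 7 (mod 29) since 25·7 = 175 ≡ 1, so λ ≡ 10.
  x = λ² - 11 - 7 = 100 - 18 ≡ 24; y = λ·(11 - 24) - 1 ≡ 14. → (24, 14)
4P: (24, 14) + (7, 19). λ = (19 - 14)/(7 - 24) ≡ 5/12 mod 29. 12⁻¹ ≡ 17 (mod 29), so λ ≡ 27.
  x = λ² - 24 - 7 = 729 - 31 ≡ 2; y = λ·(24 - 2) - 14 ≡ 0. → (2, 0)
5P: (2, 0) + (7, 19). λ = (19 - 0)/(7 - 2) ≡ 19/5 mod 29. 5⁻¹ ≡ 6 (mod 29) since 5·6 = 30 ≡ 1, so λ ≡ 27.
  x = λ² - 2 - 7 = 729 - 9 ≡ 24; y = λ·(2 - 24) - 0 ≡ 15. → (24, 15)
6P: (24, 15) + (7, 19). λ = (19 - 15)/(7 - 24) ≡ 4/12 mod 29. 12⁻¹ ≡ 17 (mod 29), so λ ≡ 10.
  x = λ² - 24 - 7 = 100 - 31 ≡ 11; y = λ·(24 - 11) - 15 ≡ 28. → (11, 28)
7P: (11, 28) + (7, 19). λ = (19 - 28)/(7 - 11) ≡ 20/25 mod 29. 25⁻¹ ≡ 7 (mod 29) since 25·7 = 175 ≡ 1, so λ ≡ 24.
  x = λ² - 11 - 7 = 576 - 18 ≡ 7; y = λ·(11 - 7) - 28 ≡ 10. → (7, 10)
8P: (7, 10) + (7, 19): same x and y₁ ≡ -y₂, so the sum is the point at infinity.
8P = the point at infinity, so the order is 8.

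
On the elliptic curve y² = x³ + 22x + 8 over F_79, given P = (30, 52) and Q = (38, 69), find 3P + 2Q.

(6, 35)

First 3P:
Repeated addition: build up to 3P.
2P: tangent at (30, 52): λ = (3·30² + 22)/(2·52) ≡ 36/25. 25⁻¹ ≡ 19 (mod 79), so λ ≡ 36·19 ≡ 52.
  x = λ² - 30 - 30 = 2704 - 60 ≡ 37; y = λ·(30 - 37) - 52 ≡ 58. → (37, 58)
3P: (37, 58) + (30, 52). λ = (52 - 58)/(30 - 37) ≡ 73/72 mod 79. 72⁻¹ ≡ 45 (mod 79), so λ ≡ 46.
  x = λ² - 37 - 30 = 2116 - 67 ≡ 74; y = λ·(37 - 74) - 58 ≡ 57. → (74, 57)
3P = (74, 57).
Next 2Q:
Repeated addition: build up to 2Q.
2Q: tangent at (38, 69): λ = (3·38² + 22)/(2·69) ≡ 9/59. 59⁻¹ ≡ 75 (mod 79), so λ ≡ 9·75 ≡ 43.
  x = λ² - 38 - 38 = 1849 - 76 ≡ 35; y = λ·(38 - 35) - 69 ≡ 60. → (35, 60)
2Q = (35, 60).
Finally 3P + 2Q:
(74, 57) + (35, 60). λ = (60 - 57)/(35 - 74) ≡ 3/40 mod 79. 40⁻¹ ≡ 2 (mod 79) since 40·2 = 80 ≡ 1, so λ ≡ 6.
  x = λ² - 74 - 35 = 36 - 109 ≡ 6; y = λ·(74 - 6) - 57 ≡ 35. → (6, 35)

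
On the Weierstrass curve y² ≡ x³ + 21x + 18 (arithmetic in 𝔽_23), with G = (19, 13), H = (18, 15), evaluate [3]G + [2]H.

First 3G:
Repeated addition: build up to 3G.
2G: tangent at (19, 13): λ = (3·19² + 21)/(2·13) ≡ 0/3. 3⁻¹ ≡ 8 (mod 23) since 3·8 = 24 ≡ 1, so λ ≡ 0·8 ≡ 0.
  x = λ² - 19 - 19 = 0 - 38 ≡ 8; y = λ·(19 - 8) - 13 ≡ 10. → (8, 10)
3G: (8, 10) + (19, 13). λ = (13 - 10)/(19 - 8) ≡ 3/11 mod 23. 11⁻¹ ≡ 21 (mod 23) since 11·21 = 231 ≡ 1, so λ ≡ 17.
  x = λ² - 8 - 19 = 289 - 27 ≡ 9; y = λ·(8 - 9) - 10 ≡ 19. → (9, 19)
3G = (9, 19).
Next 2H:
Repeated addition: build up to 2H.
2H: tangent at (18, 15): λ = (3·18² + 21)/(2·15) ≡ 4/7. 7⁻¹ ≡ 10 (mod 23) since 7·10 = 70 ≡ 1, so λ ≡ 4·10 ≡ 17.
  x = λ² - 18 - 18 = 289 - 36 ≡ 0; y = λ·(18 - 0) - 15 ≡ 15. → (0, 15)
2H = (0, 15).
Finally 3G + 2H:
(9, 19) + (0, 15). λ = (15 - 19)/(0 - 9) ≡ 19/14 mod 23. 14⁻¹ ≡ 5 (mod 23) since 14·5 = 70 ≡ 1, so λ ≡ 3.
  x = λ² - 9 - 0 = 9 - 9 ≡ 0; y = λ·(9 - 0) - 19 ≡ 8. → (0, 8)

(0, 8)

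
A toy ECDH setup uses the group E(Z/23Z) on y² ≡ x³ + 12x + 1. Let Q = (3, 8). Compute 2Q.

tangent at (3, 8): λ = (3·3² + 12)/(2·8) ≡ 16/16. 16⁻¹ ≡ 13 (mod 23), so λ ≡ 16·13 ≡ 1.
  x = λ² - 3 - 3 = 1 - 6 ≡ 18; y = λ·(3 - 18) - 8 ≡ 0. → (18, 0)

(18, 0)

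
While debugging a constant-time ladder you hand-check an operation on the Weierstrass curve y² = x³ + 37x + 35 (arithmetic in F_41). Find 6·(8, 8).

Write Q = (8, 8).
Double-and-add on 6 = (110)₂. Start with Q = (8, 8) for the leading 1-bit.
double: tangent at (8, 8): λ = (3·8² + 37)/(2·8) ≡ 24/16. 16⁻¹ ≡ 18 (mod 41), so λ ≡ 24·18 ≡ 22.
  x = λ² - 8 - 8 = 484 - 16 ≡ 17; y = λ·(8 - 17) - 8 ≡ 40. → (17, 40)
add Q: (17, 40) + (8, 8). λ = (8 - 40)/(8 - 17) ≡ 9/32 mod 41. 32⁻¹ ≡ 9 (mod 41), so λ ≡ 40.
  x = λ² - 17 - 8 = 1600 - 25 ≡ 17; y = λ·(17 - 17) - 40 ≡ 1. → (17, 1)
double: tangent at (17, 1): λ = (3·17² + 37)/(2·1) ≡ 2/2. 2⁻¹ ≡ 21 (mod 41), so λ ≡ 2·21 ≡ 1.
  x = λ² - 17 - 17 = 1 - 34 ≡ 8; y = λ·(17 - 8) - 1 ≡ 8. → (8, 8)

(8, 8)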